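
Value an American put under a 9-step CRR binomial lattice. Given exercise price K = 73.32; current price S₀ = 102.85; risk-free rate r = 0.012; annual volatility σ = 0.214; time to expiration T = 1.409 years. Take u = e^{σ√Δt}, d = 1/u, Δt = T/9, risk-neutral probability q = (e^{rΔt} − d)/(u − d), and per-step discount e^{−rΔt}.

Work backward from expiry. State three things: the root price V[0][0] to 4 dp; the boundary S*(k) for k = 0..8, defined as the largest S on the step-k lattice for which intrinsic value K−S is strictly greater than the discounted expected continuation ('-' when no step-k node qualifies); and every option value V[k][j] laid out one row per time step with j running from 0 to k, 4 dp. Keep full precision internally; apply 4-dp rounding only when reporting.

price = 0.8474
boundary = - - - - - - - 56.8580 61.8820
tree:
0.8474
1.3930 0.2826
2.2520 0.5042 0.0529
3.5680 0.8904 0.1040 0.0000
5.5168 1.5529 0.2042 0.0000 0.0000
8.2764 2.6650 0.4011 0.0000 0.0000 0.0000
11.9554 4.4780 0.7878 0.0000 0.0000 0.0000 0.0000
16.4620 7.3094 1.5474 0.0000 0.0000 0.0000 0.0000 0.0000
21.0782 11.4380 3.0393 0.0000 0.0000 0.0000 0.0000 0.0000 0.0000
25.3196 16.4620 5.9700 0.0000 0.0000 0.0000 0.0000 0.0000 0.0000 0.0000

Δt=0.15656, u=1.08836, d=0.91881, q=0.48993, disc=e^(-rΔt)=0.99812
k=9 terminal: V=max(K-S,0) → 25.3196 16.4620 5.9700 0.0000 0.0000 0.0000 0.0000 0.0000 0.0000 0.0000
k=8: j=0 S=52.2418 intr=21.0782 cont=20.9406 V=21.0782[EX]; j=1 S=61.8820 intr=11.4380 cont=11.3003 V=11.4380[EX]; j=2 S=73.3012 intr=0.0188 cont=3.0393 V=3.0393[hold]; j=3 S=86.8276 intr=0.0000 cont=0.0000 V=0.0000[hold]; j=4 S=102.8500 intr=0.0000 cont=0.0000 V=0.0000[hold]; j=5 S=121.8290 intr=0.0000 cont=0.0000 V=0.0000[hold]; j=6 S=144.3103 intr=0.0000 cont=0.0000 V=0.0000[hold]; j=7 S=170.9401 intr=0.0000 cont=0.0000 V=0.0000[hold]; j=8 S=202.4839 intr=0.0000 cont=0.0000 V=0.0000[hold]  S*(8)=61.8820
k=7: j=0 S=56.8580 intr=16.4620 cont=16.3244 V=16.4620[EX]; j=1 S=67.3500 intr=5.9700 cont=7.3094 V=7.3094[hold]; j=2 S=79.7782 intr=0.0000 cont=1.5474 V=1.5474[hold]; j=3 S=94.4998 intr=0.0000 cont=0.0000 V=0.0000[hold]; j=4 S=111.9380 intr=0.0000 cont=0.0000 V=0.0000[hold]; j=5 S=132.5941 intr=0.0000 cont=0.0000 V=0.0000[hold]; j=6 S=157.0618 intr=0.0000 cont=0.0000 V=0.0000[hold]; j=7 S=186.0447 intr=0.0000 cont=0.0000 V=0.0000[hold]  S*(7)=56.8580
k=6: j=0 S=61.8820 intr=11.4380 cont=11.9554 V=11.9554[hold]; j=1 S=73.3012 intr=0.0188 cont=4.4780 V=4.4780[hold]; j=2 S=86.8276 intr=0.0000 cont=0.7878 V=0.7878[hold]; j=3 S=102.8500 intr=0.0000 cont=0.0000 V=0.0000[hold]; j=4 S=121.8290 intr=0.0000 cont=0.0000 V=0.0000[hold]; j=5 S=144.3103 intr=0.0000 cont=0.0000 V=0.0000[hold]; j=6 S=170.9401 intr=0.0000 cont=0.0000 V=0.0000[hold]  S*(6)=-
k=5: j=0 S=67.3500 intr=5.9700 cont=8.2764 V=8.2764[hold]; j=1 S=79.7782 intr=0.0000 cont=2.6650 V=2.6650[hold]; j=2 S=94.4998 intr=0.0000 cont=0.4011 V=0.4011[hold]; j=3 S=111.9380 intr=0.0000 cont=0.0000 V=0.0000[hold]; j=4 S=132.5941 intr=0.0000 cont=0.0000 V=0.0000[hold]; j=5 S=157.0618 intr=0.0000 cont=0.0000 V=0.0000[hold]  S*(5)=-
k=4: j=0 S=73.3012 intr=0.0188 cont=5.5168 V=5.5168[hold]; j=1 S=86.8276 intr=0.0000 cont=1.5529 V=1.5529[hold]; j=2 S=102.8500 intr=0.0000 cont=0.2042 V=0.2042[hold]; j=3 S=121.8290 intr=0.0000 cont=0.0000 V=0.0000[hold]; j=4 S=144.3103 intr=0.0000 cont=0.0000 V=0.0000[hold]  S*(4)=-
k=3: j=0 S=79.7782 intr=0.0000 cont=3.5680 V=3.5680[hold]; j=1 S=94.4998 intr=0.0000 cont=0.8904 V=0.8904[hold]; j=2 S=111.9380 intr=0.0000 cont=0.1040 V=0.1040[hold]; j=3 S=132.5941 intr=0.0000 cont=0.0000 V=0.0000[hold]  S*(3)=-
k=2: j=0 S=86.8276 intr=0.0000 cont=2.2520 V=2.2520[hold]; j=1 S=102.8500 intr=0.0000 cont=0.5042 V=0.5042[hold]; j=2 S=121.8290 intr=0.0000 cont=0.0529 V=0.0529[hold]  S*(2)=-
k=1: j=0 S=94.4998 intr=0.0000 cont=1.3930 V=1.3930[hold]; j=1 S=111.9380 intr=0.0000 cont=0.2826 V=0.2826[hold]  S*(1)=-
k=0: j=0 S=102.8500 intr=0.0000 cont=0.8474 V=0.8474[hold]  S*(0)=-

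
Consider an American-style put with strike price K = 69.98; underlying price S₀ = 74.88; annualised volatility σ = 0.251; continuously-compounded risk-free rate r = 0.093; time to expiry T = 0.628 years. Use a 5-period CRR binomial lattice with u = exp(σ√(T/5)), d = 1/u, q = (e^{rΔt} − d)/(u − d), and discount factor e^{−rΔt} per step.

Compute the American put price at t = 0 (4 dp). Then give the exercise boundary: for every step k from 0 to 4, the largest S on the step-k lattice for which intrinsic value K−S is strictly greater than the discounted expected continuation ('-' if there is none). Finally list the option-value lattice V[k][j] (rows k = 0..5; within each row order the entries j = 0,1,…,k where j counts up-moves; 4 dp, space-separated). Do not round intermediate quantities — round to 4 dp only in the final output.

params: Δt=0.12560 u=1.09303 d=0.91489 q=0.54373 e^(-rΔt)=0.98839
t_5 payoffs: 21.9842 12.6386 1.4733 0.0000 0.0000 0.0000
t_4: node(4,0) S=52.4609 payoff=17.5191 vs cont=16.7064 → 17.5191 [stop]  node(4,1) S=62.6759 payoff=7.3041 vs cont=6.4914 → 7.3041 [stop]  node(4,2) S=74.8800 payoff=0.0000 vs cont=0.6644 → 0.6644 [wait]  node(4,3) S=89.4604 payoff=0.0000 vs cont=0.0000 → 0.0000 [wait]  node(4,4) S=106.8799 payoff=0.0000 vs cont=0.0000 → 0.0000 [wait]  ⇒ S*(4)=62.6759
t_3: node(3,0) S=57.3414 payoff=12.6386 vs cont=11.8259 → 12.6386 [stop]  node(3,1) S=68.5067 payoff=1.4733 vs cont=3.6510 → 3.6510 [wait]  node(3,2) S=81.8462 payoff=0.0000 vs cont=0.2996 → 0.2996 [wait]  node(3,3) S=97.7830 payoff=0.0000 vs cont=0.0000 → 0.0000 [wait]  ⇒ S*(3)=57.3414
t_2: node(2,0) S=62.6759 payoff=7.3041 vs cont=7.6617 → 7.6617 [wait]  node(2,1) S=74.8800 payoff=0.0000 vs cont=1.8075 → 1.8075 [wait]  node(2,2) S=89.4604 payoff=0.0000 vs cont=0.1351 → 0.1351 [wait]  ⇒ S*(2)=-
t_1: node(1,0) S=68.5067 payoff=1.4733 vs cont=4.4266 → 4.4266 [wait]  node(1,1) S=81.8462 payoff=0.0000 vs cont=0.8878 → 0.8878 [wait]  ⇒ S*(1)=-
t_0: node(0,0) S=74.8800 payoff=0.0000 vs cont=2.4734 → 2.4734 [wait]  ⇒ S*(0)=-

price = 2.4734
boundary = - - - 57.3414 62.6759
tree:
2.4734
4.4266 0.8878
7.6617 1.8075 0.1351
12.6386 3.6510 0.2996 0.0000
17.5191 7.3041 0.6644 0.0000 0.0000
21.9842 12.6386 1.4733 0.0000 0.0000 0.0000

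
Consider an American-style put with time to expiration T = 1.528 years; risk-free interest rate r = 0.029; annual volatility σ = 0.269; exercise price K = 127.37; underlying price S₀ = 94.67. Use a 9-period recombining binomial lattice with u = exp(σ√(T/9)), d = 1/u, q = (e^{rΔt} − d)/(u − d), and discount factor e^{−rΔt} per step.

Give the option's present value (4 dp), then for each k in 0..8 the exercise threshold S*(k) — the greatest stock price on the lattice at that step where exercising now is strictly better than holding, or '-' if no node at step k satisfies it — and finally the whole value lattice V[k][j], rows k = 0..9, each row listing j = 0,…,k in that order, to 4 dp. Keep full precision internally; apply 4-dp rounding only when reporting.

params: Δt=0.16978 u=1.11722 d=0.89508 q=0.49454 e^(-rΔt)=0.99509
t_9 payoffs: 92.4575 83.7932 72.9788 59.4806 42.6325 21.6033 0.0000 0.0000 0.0000 0.0000
t_8: node(8,0) S=39.0048 payoff=88.3652 vs cont=87.7396 → 88.3652 [stop]  node(8,1) S=48.6846 payoff=78.6854 vs cont=78.0598 → 78.6854 [stop]  node(8,2) S=60.7666 payoff=66.6034 vs cont=65.9778 → 66.6034 [stop]  node(8,3) S=75.8471 payoff=51.5229 vs cont=50.8974 → 51.5229 [stop]  node(8,4) S=94.6700 payoff=32.7000 vs cont=32.0744 → 32.7000 [stop]  node(8,5) S=118.1642 payoff=9.2058 vs cont=10.8660 → 10.8660 [wait]  node(8,6) S=147.4890 payoff=0.0000 vs cont=0.0000 → 0.0000 [wait]  node(8,7) S=184.0912 payoff=0.0000 vs cont=0.0000 → 0.0000 [wait]  node(8,8) S=229.7770 payoff=0.0000 vs cont=0.0000 → 0.0000 [wait]  ⇒ S*(8)=94.6700
t_7: node(7,0) S=43.5768 payoff=83.7932 vs cont=83.1677 → 83.7932 [stop]  node(7,1) S=54.3912 payoff=72.9788 vs cont=72.3532 → 72.9788 [stop]  node(7,2) S=67.8894 payoff=59.4806 vs cont=58.8550 → 59.4806 [stop]  node(7,3) S=84.7375 payoff=42.6325 vs cont=42.0069 → 42.6325 [stop]  node(7,4) S=105.7667 payoff=21.6033 vs cont=21.7947 → 21.7947 [wait]  node(7,5) S=132.0148 payoff=0.0000 vs cont=5.4654 → 5.4654 [wait]  node(7,6) S=164.7769 payoff=0.0000 vs cont=0.0000 → 0.0000 [wait]  node(7,7) S=205.6695 payoff=0.0000 vs cont=0.0000 → 0.0000 [wait]  ⇒ S*(7)=84.7375
t_6: node(6,0) S=48.6846 payoff=78.6854 vs cont=78.0598 → 78.6854 [stop]  node(6,1) S=60.7666 payoff=66.6034 vs cont=65.9778 → 66.6034 [stop]  node(6,2) S=75.8471 payoff=51.5229 vs cont=50.8974 → 51.5229 [stop]  node(6,3) S=94.6700 payoff=32.7000 vs cont=32.1686 → 32.7000 [stop]  node(6,4) S=118.1642 payoff=9.2058 vs cont=13.6518 → 13.6518 [wait]  node(6,5) S=147.4890 payoff=0.0000 vs cont=2.7490 → 2.7490 [wait]  node(6,6) S=184.0912 payoff=0.0000 vs cont=0.0000 → 0.0000 [wait]  ⇒ S*(6)=94.6700
t_5: node(5,0) S=54.3912 payoff=72.9788 vs cont=72.3532 → 72.9788 [stop]  node(5,1) S=67.8894 payoff=59.4806 vs cont=58.8550 → 59.4806 [stop]  node(5,2) S=84.7375 payoff=42.6325 vs cont=42.0069 → 42.6325 [stop]  node(5,3) S=105.7667 payoff=21.6033 vs cont=23.1656 → 23.1656 [wait]  node(5,4) S=132.0148 payoff=0.0000 vs cont=8.2194 → 8.2194 [wait]  node(5,5) S=164.7769 payoff=0.0000 vs cont=1.3827 → 1.3827 [wait]  ⇒ S*(5)=84.7375
t_4: node(4,0) S=60.7666 payoff=66.6034 vs cont=65.9778 → 66.6034 [stop]  node(4,1) S=75.8471 payoff=51.5229 vs cont=50.8974 → 51.5229 [stop]  node(4,2) S=94.6700 payoff=32.7000 vs cont=32.8433 → 32.8433 [wait]  node(4,3) S=118.1642 payoff=9.2058 vs cont=15.6967 → 15.6967 [wait]  node(4,4) S=147.4890 payoff=0.0000 vs cont=4.8146 → 4.8146 [wait]  ⇒ S*(4)=75.8471
t_3: node(3,0) S=67.8894 payoff=59.4806 vs cont=58.8550 → 59.4806 [stop]  node(3,1) S=84.7375 payoff=42.6325 vs cont=42.0774 → 42.6325 [stop]  node(3,2) S=105.7667 payoff=21.6033 vs cont=24.2440 → 24.2440 [wait]  node(3,3) S=132.0148 payoff=0.0000 vs cont=10.2644 → 10.2644 [wait]  ⇒ S*(3)=84.7375
t_2: node(2,0) S=75.8471 payoff=51.5229 vs cont=50.8974 → 51.5229 [stop]  node(2,1) S=94.6700 payoff=32.7000 vs cont=33.3739 → 33.3739 [wait]  node(2,2) S=118.1642 payoff=9.2058 vs cont=17.2454 → 17.2454 [wait]  ⇒ S*(2)=75.8471
t_1: node(1,0) S=84.7375 payoff=42.6325 vs cont=42.3386 → 42.6325 [stop]  node(1,1) S=105.7667 payoff=21.6033 vs cont=25.2730 → 25.2730 [wait]  ⇒ S*(1)=84.7375
t_0: node(0,0) S=94.6700 payoff=32.7000 vs cont=33.8804 → 33.8804 [wait]  ⇒ S*(0)=-

price = 33.8804
boundary = - 84.7375 75.8471 84.7375 75.8471 84.7375 94.6700 84.7375 94.6700
tree:
33.8804
42.6325 25.2730
51.5229 33.3739 17.2454
59.4806 42.6325 24.2440 10.2644
66.6034 51.5229 32.8433 15.6967 4.8146
72.9788 59.4806 42.6325 23.1656 8.2194 1.3827
78.6854 66.6034 51.5229 32.7000 13.6518 2.7490 0.0000
83.7932 72.9788 59.4806 42.6325 21.7947 5.4654 0.0000 0.0000
88.3652 78.6854 66.6034 51.5229 32.7000 10.8660 0.0000 0.0000 0.0000
92.4575 83.7932 72.9788 59.4806 42.6325 21.6033 0.0000 0.0000 0.0000 0.0000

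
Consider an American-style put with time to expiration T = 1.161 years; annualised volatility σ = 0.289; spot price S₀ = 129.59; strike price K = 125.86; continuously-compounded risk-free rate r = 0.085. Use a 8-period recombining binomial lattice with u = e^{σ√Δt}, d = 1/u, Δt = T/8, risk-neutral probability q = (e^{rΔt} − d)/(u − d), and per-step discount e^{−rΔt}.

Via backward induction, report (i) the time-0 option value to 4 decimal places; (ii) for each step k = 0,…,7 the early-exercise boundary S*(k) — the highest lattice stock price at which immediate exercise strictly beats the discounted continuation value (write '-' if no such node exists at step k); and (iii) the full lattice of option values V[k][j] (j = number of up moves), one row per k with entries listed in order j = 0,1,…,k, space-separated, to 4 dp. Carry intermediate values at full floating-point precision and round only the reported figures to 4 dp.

params: Δt=0.14513 u=1.11638 d=0.89575 q=0.52876 e^(-rΔt)=0.98774
t_8 payoffs: 72.1493 58.9195 42.4311 21.8814 0.0000 0.0000 0.0000 0.0000 0.0000
t_7: node(7,0) S=59.9618 payoff=65.8982 vs cont=64.3551 → 65.8982 [stop]  node(7,1) S=74.7313 payoff=51.1287 vs cont=49.5857 → 51.1287 [stop]  node(7,2) S=93.1387 payoff=32.7213 vs cont=31.1783 → 32.7213 [stop]  node(7,3) S=116.0801 payoff=9.7799 vs cont=10.1850 → 10.1850 [wait]  node(7,4) S=144.6723 payoff=0.0000 vs cont=0.0000 → 0.0000 [wait]  node(7,5) S=180.3071 payoff=0.0000 vs cont=0.0000 → 0.0000 [wait]  node(7,6) S=224.7194 payoff=0.0000 vs cont=0.0000 → 0.0000 [wait]  node(7,7) S=280.0710 payoff=0.0000 vs cont=0.0000 → 0.0000 [wait]  ⇒ S*(7)=93.1387
t_6: node(6,0) S=66.9405 payoff=58.9195 vs cont=57.3765 → 58.9195 [stop]  node(6,1) S=83.4289 payoff=42.4311 vs cont=40.8881 → 42.4311 [stop]  node(6,2) S=103.9786 payoff=21.8814 vs cont=20.5500 → 21.8814 [stop]  node(6,3) S=129.5900 payoff=0.0000 vs cont=4.7407 → 4.7407 [wait]  node(6,4) S=161.5099 payoff=0.0000 vs cont=0.0000 → 0.0000 [wait]  node(6,5) S=201.2921 payoff=0.0000 vs cont=0.0000 → 0.0000 [wait]  node(6,6) S=250.8732 payoff=0.0000 vs cont=0.0000 → 0.0000 [wait]  ⇒ S*(6)=103.9786
t_5: node(5,0) S=74.7313 payoff=51.1287 vs cont=49.5857 → 51.1287 [stop]  node(5,1) S=93.1387 payoff=32.7213 vs cont=31.1783 → 32.7213 [stop]  node(5,2) S=116.0801 payoff=9.7799 vs cont=12.6610 → 12.6610 [wait]  node(5,3) S=144.6723 payoff=0.0000 vs cont=2.2066 → 2.2066 [wait]  node(5,4) S=180.3071 payoff=0.0000 vs cont=0.0000 → 0.0000 [wait]  node(5,5) S=224.7194 payoff=0.0000 vs cont=0.0000 → 0.0000 [wait]  ⇒ S*(5)=93.1387
t_4: node(4,0) S=83.4289 payoff=42.4311 vs cont=40.8881 → 42.4311 [stop]  node(4,1) S=103.9786 payoff=21.8814 vs cont=21.8431 → 21.8814 [stop]  node(4,2) S=129.5900 payoff=0.0000 vs cont=7.0457 → 7.0457 [wait]  node(4,3) S=161.5099 payoff=0.0000 vs cont=1.0271 → 1.0271 [wait]  node(4,4) S=201.2921 payoff=0.0000 vs cont=0.0000 → 0.0000 [wait]  ⇒ S*(4)=103.9786
t_3: node(3,0) S=93.1387 payoff=32.7213 vs cont=31.1783 → 32.7213 [stop]  node(3,1) S=116.0801 payoff=9.7799 vs cont=13.8648 → 13.8648 [wait]  node(3,2) S=144.6723 payoff=0.0000 vs cont=3.8159 → 3.8159 [wait]  node(3,3) S=180.3071 payoff=0.0000 vs cont=0.4781 → 0.4781 [wait]  ⇒ S*(3)=93.1387
t_2: node(2,0) S=103.9786 payoff=21.8814 vs cont=22.4718 → 22.4718 [wait]  node(2,1) S=129.5900 payoff=0.0000 vs cont=8.4465 → 8.4465 [wait]  node(2,2) S=161.5099 payoff=0.0000 vs cont=2.0259 → 2.0259 [wait]  ⇒ S*(2)=-
t_1: node(1,0) S=116.0801 payoff=9.7799 vs cont=14.8712 → 14.8712 [wait]  node(1,1) S=144.6723 payoff=0.0000 vs cont=4.9896 → 4.9896 [wait]  ⇒ S*(1)=-
t_0: node(0,0) S=129.5900 payoff=0.0000 vs cont=9.5280 → 9.5280 [wait]  ⇒ S*(0)=-

price = 9.5280
boundary = - - - 93.1387 103.9786 93.1387 103.9786 93.1387
tree:
9.5280
14.8712 4.9896
22.4718 8.4465 2.0259
32.7213 13.8648 3.8159 0.4781
42.4311 21.8814 7.0457 1.0271 0.0000
51.1287 32.7213 12.6610 2.2066 0.0000 0.0000
58.9195 42.4311 21.8814 4.7407 0.0000 0.0000 0.0000
65.8982 51.1287 32.7213 10.1850 0.0000 0.0000 0.0000 0.0000
72.1493 58.9195 42.4311 21.8814 0.0000 0.0000 0.0000 0.0000 0.0000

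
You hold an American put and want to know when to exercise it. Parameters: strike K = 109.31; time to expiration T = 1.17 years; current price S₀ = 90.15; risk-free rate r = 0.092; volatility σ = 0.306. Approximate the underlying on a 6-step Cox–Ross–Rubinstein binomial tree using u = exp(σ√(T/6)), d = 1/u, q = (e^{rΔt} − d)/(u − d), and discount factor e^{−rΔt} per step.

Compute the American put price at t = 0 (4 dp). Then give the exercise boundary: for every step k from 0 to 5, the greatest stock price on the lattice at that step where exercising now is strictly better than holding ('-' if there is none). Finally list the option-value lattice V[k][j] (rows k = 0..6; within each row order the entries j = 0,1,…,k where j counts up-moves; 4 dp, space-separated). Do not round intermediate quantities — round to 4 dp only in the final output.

params: Δt=0.19500 u=1.14468 d=0.87361 q=0.53305 e^(-rΔt)=0.98222
t_6 payoffs: 69.2363 56.8017 40.5087 19.1600 0.0000 0.0000 0.0000
t_5: node(5,0) S=45.8716 payoff=63.4384 vs cont=61.4949 → 63.4384 [stop]  node(5,1) S=60.1052 payoff=49.2048 vs cont=47.2612 → 49.2048 [stop]  node(5,2) S=78.7556 payoff=30.5544 vs cont=28.6109 → 30.5544 [stop]  node(5,3) S=103.1930 payoff=6.1170 vs cont=8.7877 → 8.7877 [wait]  node(5,4) S=135.2132 payoff=0.0000 vs cont=0.0000 → 0.0000 [wait]  node(5,5) S=177.1691 payoff=0.0000 vs cont=0.0000 → 0.0000 [wait]  ⇒ S*(5)=78.7556
t_4: node(4,0) S=52.5083 payoff=56.8017 vs cont=54.8582 → 56.8017 [stop]  node(4,1) S=68.8013 payoff=40.5087 vs cont=38.5651 → 40.5087 [stop]  node(4,2) S=90.1500 payoff=19.1600 vs cont=18.6148 → 19.1600 [stop]  node(4,3) S=118.1230 payoff=0.0000 vs cont=4.0305 → 4.0305 [wait]  node(4,4) S=154.7760 payoff=0.0000 vs cont=0.0000 → 0.0000 [wait]  ⇒ S*(4)=90.1500
t_3: node(3,0) S=60.1052 payoff=49.2048 vs cont=47.2612 → 49.2048 [stop]  node(3,1) S=78.7556 payoff=30.5544 vs cont=28.6109 → 30.5544 [stop]  node(3,2) S=103.1930 payoff=6.1170 vs cont=10.8980 → 10.8980 [wait]  node(3,3) S=135.2132 payoff=0.0000 vs cont=1.8486 → 1.8486 [wait]  ⇒ S*(3)=78.7556
t_2: node(2,0) S=68.8013 payoff=40.5087 vs cont=38.5651 → 40.5087 [stop]  node(2,1) S=90.1500 payoff=19.1600 vs cont=19.7196 → 19.7196 [wait]  node(2,2) S=118.1230 payoff=0.0000 vs cont=5.9662 → 5.9662 [wait]  ⇒ S*(2)=68.8013
t_1: node(1,0) S=78.7556 payoff=30.5544 vs cont=28.9039 → 30.5544 [stop]  node(1,1) S=103.1930 payoff=6.1170 vs cont=12.1681 → 12.1681 [wait]  ⇒ S*(1)=78.7556
t_0: node(0,0) S=90.1500 payoff=19.1600 vs cont=20.3847 → 20.3847 [wait]  ⇒ S*(0)=-

price = 20.3847
boundary = - 78.7556 68.8013 78.7556 90.1500 78.7556
tree:
20.3847
30.5544 12.1681
40.5087 19.7196 5.9662
49.2048 30.5544 10.8980 1.8486
56.8017 40.5087 19.1600 4.0305 0.0000
63.4384 49.2048 30.5544 8.7877 0.0000 0.0000
69.2363 56.8017 40.5087 19.1600 0.0000 0.0000 0.0000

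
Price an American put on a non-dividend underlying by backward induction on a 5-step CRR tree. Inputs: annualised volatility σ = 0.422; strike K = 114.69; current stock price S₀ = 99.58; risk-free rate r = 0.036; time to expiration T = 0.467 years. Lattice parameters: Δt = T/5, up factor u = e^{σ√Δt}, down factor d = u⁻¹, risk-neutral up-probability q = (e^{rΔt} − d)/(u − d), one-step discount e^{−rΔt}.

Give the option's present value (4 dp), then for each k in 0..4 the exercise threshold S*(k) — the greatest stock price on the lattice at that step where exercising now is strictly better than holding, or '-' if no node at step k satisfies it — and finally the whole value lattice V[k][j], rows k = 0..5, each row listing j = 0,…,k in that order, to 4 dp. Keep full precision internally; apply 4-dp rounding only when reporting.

price = 20.0286
boundary = - - 76.9398 87.5309 99.5800
tree:
20.0286
28.1429 11.4075
37.7502 17.9663 4.4054
47.0599 27.1591 8.1661 0.3755
55.2430 37.7502 15.1100 0.7256 0.0000
62.4360 47.0599 27.1591 1.4023 0.0000 0.0000

Δt=0.09340, u=1.13766, d=0.87900, q=0.48082, disc=e^(-rΔt)=0.99664
k=5 terminal: V=max(K-S,0) → 62.4360 47.0599 27.1591 1.4023 0.0000 0.0000
k=4: j=0 S=59.4470 intr=55.2430 cont=54.8580 V=55.2430[EX]; j=1 S=76.9398 intr=37.7502 cont=37.3652 V=37.7502[EX]; j=2 S=99.5800 intr=15.1100 cont=14.7250 V=15.1100[EX]; j=3 S=128.8823 intr=0.0000 cont=0.7256 V=0.7256[hold]; j=4 S=166.8071 intr=0.0000 cont=0.0000 V=0.0000[hold]  S*(4)=99.5800
k=3: j=0 S=67.6301 intr=47.0599 cont=46.6749 V=47.0599[EX]; j=1 S=87.5309 intr=27.1591 cont=26.7741 V=27.1591[EX]; j=2 S=113.2877 intr=1.4023 cont=8.1661 V=8.1661[hold]; j=3 S=146.6236 intr=0.0000 cont=0.3755 V=0.3755[hold]  S*(3)=87.5309
k=2: j=0 S=76.9398 intr=37.7502 cont=37.3652 V=37.7502[EX]; j=1 S=99.5800 intr=15.1100 cont=17.9663 V=17.9663[hold]; j=2 S=128.8823 intr=0.0000 cont=4.4054 V=4.4054[hold]  S*(2)=76.9398
k=1: j=0 S=87.5309 intr=27.1591 cont=28.1429 V=28.1429[hold]; j=1 S=113.2877 intr=1.4023 cont=11.4075 V=11.4075[hold]  S*(1)=-
k=0: j=0 S=99.5800 intr=15.1100 cont=20.0286 V=20.0286[hold]  S*(0)=-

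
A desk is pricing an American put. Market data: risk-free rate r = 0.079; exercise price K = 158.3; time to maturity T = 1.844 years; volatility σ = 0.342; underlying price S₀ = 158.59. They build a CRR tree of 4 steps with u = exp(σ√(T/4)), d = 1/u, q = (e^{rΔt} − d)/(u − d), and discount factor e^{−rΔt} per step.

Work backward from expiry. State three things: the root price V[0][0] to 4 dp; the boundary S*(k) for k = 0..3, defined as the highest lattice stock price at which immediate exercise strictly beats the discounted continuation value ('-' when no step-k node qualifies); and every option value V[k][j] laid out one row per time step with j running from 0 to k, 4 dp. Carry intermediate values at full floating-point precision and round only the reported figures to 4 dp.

price = 19.4633
boundary = - - 99.6742 125.7272
tree:
19.4633
34.6145 6.9381
58.6258 15.0331 0.0000
79.2801 32.5728 0.0000 0.0000
95.6545 58.6258 0.0000 0.0000 0.0000

params: Δt=0.46100 u=1.26138 d=0.79278 q=0.52136 e^(-rΔt)=0.96424
t_4 payoffs: 95.6545 58.6258 0.0000 0.0000 0.0000
t_3: node(3,0) S=79.0199 payoff=79.2801 vs cont=73.6187 → 79.2801 [stop]  node(3,1) S=125.7272 payoff=32.5728 vs cont=27.0572 → 32.5728 [stop]  node(3,2) S=200.0425 payoff=0.0000 vs cont=0.0000 → 0.0000 [wait]  node(3,3) S=318.2844 payoff=0.0000 vs cont=0.0000 → 0.0000 [wait]  ⇒ S*(3)=125.7272
t_2: node(2,0) S=99.6742 payoff=58.6258 vs cont=52.9644 → 58.6258 [stop]  node(2,1) S=158.5900 payoff=0.0000 vs cont=15.0331 → 15.0331 [wait]  node(2,2) S=252.3300 payoff=0.0000 vs cont=0.0000 → 0.0000 [wait]  ⇒ S*(2)=99.6742
t_1: node(1,0) S=125.7272 payoff=32.5728 vs cont=34.6145 → 34.6145 [wait]  node(1,1) S=200.0425 payoff=0.0000 vs cont=6.9381 → 6.9381 [wait]  ⇒ S*(1)=-
t_0: node(0,0) S=158.5900 payoff=0.0000 vs cont=19.4633 → 19.4633 [wait]  ⇒ S*(0)=-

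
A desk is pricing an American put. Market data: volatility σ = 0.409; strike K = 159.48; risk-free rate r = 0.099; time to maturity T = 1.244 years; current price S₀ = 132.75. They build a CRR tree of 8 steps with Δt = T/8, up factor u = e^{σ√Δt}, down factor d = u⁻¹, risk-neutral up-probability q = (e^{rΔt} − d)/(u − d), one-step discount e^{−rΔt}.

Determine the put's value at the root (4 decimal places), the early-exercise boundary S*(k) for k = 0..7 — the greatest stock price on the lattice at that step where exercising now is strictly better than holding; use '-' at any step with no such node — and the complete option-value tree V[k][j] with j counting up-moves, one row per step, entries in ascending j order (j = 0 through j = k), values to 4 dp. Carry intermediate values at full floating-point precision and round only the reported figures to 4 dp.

price = 33.7870
boundary = - - 96.1493 112.9770 96.1493 112.9770 96.1493 112.9770
tree:
33.7870
46.9818 22.0225
63.3307 32.5615 12.4744
77.6521 46.5030 20.0354 5.5225
89.8402 63.3307 31.1503 9.8679 1.4769
100.2130 77.6521 46.5030 17.2126 3.0462 0.0000
109.0407 89.8402 63.3307 29.0242 6.2830 0.0000 0.0000
116.5536 100.2130 77.6521 46.5030 12.9594 0.0000 0.0000 0.0000
122.9474 109.0407 89.8402 63.3307 26.7300 0.0000 0.0000 0.0000 0.0000

params: Δt=0.15550 u=1.17502 d=0.85105 q=0.50765 e^(-rΔt)=0.98472
t_8 payoffs: 122.9474 109.0407 89.8402 63.3307 26.7300 0.0000 0.0000 0.0000 0.0000
t_7: node(7,0) S=42.9264 payoff=116.5536 vs cont=114.1173 → 116.5536 [stop]  node(7,1) S=59.2670 payoff=100.2130 vs cont=97.7767 → 100.2130 [stop]  node(7,2) S=81.8279 payoff=77.6521 vs cont=75.2157 → 77.6521 [stop]  node(7,3) S=112.9770 payoff=46.5030 vs cont=44.0666 → 46.5030 [stop]  node(7,4) S=155.9836 payoff=3.4964 vs cont=12.9594 → 12.9594 [wait]  node(7,5) S=215.3612 payoff=0.0000 vs cont=0.0000 → 0.0000 [wait]  node(7,6) S=297.3419 payoff=0.0000 vs cont=0.0000 → 0.0000 [wait]  node(7,7) S=410.5298 payoff=0.0000 vs cont=0.0000 → 0.0000 [wait]  ⇒ S*(7)=112.9770
t_6: node(6,0) S=50.4393 payoff=109.0407 vs cont=106.6044 → 109.0407 [stop]  node(6,1) S=69.6398 payoff=89.8402 vs cont=87.4039 → 89.8402 [stop]  node(6,2) S=96.1493 payoff=63.3307 vs cont=60.8944 → 63.3307 [stop]  node(6,3) S=132.7500 payoff=26.7300 vs cont=29.0242 → 29.0242 [wait]  node(6,4) S=183.2834 payoff=0.0000 vs cont=6.2830 → 6.2830 [wait]  node(6,5) S=253.0531 payoff=0.0000 vs cont=0.0000 → 0.0000 [wait]  node(6,6) S=349.3819 payoff=0.0000 vs cont=0.0000 → 0.0000 [wait]  ⇒ S*(6)=96.1493
t_5: node(5,0) S=59.2670 payoff=100.2130 vs cont=97.7767 → 100.2130 [stop]  node(5,1) S=81.8279 payoff=77.6521 vs cont=75.2157 → 77.6521 [stop]  node(5,2) S=112.9770 payoff=46.5030 vs cont=45.2135 → 46.5030 [stop]  node(5,3) S=155.9836 payoff=3.4964 vs cont=17.2126 → 17.2126 [wait]  node(5,4) S=215.3612 payoff=0.0000 vs cont=3.0462 → 3.0462 [wait]  node(5,5) S=297.3419 payoff=0.0000 vs cont=0.0000 → 0.0000 [wait]  ⇒ S*(5)=112.9770
t_4: node(4,0) S=69.6398 payoff=89.8402 vs cont=87.4039 → 89.8402 [stop]  node(4,1) S=96.1493 payoff=63.3307 vs cont=60.8944 → 63.3307 [stop]  node(4,2) S=132.7500 payoff=26.7300 vs cont=31.1503 → 31.1503 [wait]  node(4,3) S=183.2834 payoff=0.0000 vs cont=9.8679 → 9.8679 [wait]  node(4,4) S=253.0531 payoff=0.0000 vs cont=1.4769 → 1.4769 [wait]  ⇒ S*(4)=96.1493
t_3: node(3,0) S=81.8279 payoff=77.6521 vs cont=75.2157 → 77.6521 [stop]  node(3,1) S=112.9770 payoff=46.5030 vs cont=46.2764 → 46.5030 [stop]  node(3,2) S=155.9836 payoff=3.4964 vs cont=20.0354 → 20.0354 [wait]  node(3,3) S=215.3612 payoff=0.0000 vs cont=5.5225 → 5.5225 [wait]  ⇒ S*(3)=112.9770
t_2: node(2,0) S=96.1493 payoff=63.3307 vs cont=60.8944 → 63.3307 [stop]  node(2,1) S=132.7500 payoff=26.7300 vs cont=32.5615 → 32.5615 [wait]  node(2,2) S=183.2834 payoff=0.0000 vs cont=12.4744 → 12.4744 [wait]  ⇒ S*(2)=96.1493
t_1: node(1,0) S=112.9770 payoff=46.5030 vs cont=46.9818 → 46.9818 [wait]  node(1,1) S=155.9836 payoff=3.4964 vs cont=22.0225 → 22.0225 [wait]  ⇒ S*(1)=-
t_0: node(0,0) S=132.7500 payoff=26.7300 vs cont=33.7870 → 33.7870 [wait]  ⇒ S*(0)=-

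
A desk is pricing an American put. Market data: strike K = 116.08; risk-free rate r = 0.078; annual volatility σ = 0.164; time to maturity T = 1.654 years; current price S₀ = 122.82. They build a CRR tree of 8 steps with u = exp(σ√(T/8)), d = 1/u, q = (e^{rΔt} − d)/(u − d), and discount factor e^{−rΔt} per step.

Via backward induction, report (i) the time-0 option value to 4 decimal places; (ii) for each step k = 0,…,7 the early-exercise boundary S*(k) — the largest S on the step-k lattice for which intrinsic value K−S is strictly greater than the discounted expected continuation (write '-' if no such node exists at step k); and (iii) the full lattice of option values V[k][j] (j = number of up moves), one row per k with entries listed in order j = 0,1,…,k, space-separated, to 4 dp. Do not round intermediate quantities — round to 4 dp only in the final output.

Δt=0.20675  u=1.07742  d=0.92814  q=0.59027  discount=0.98400
step 8 (expiry): payoffs max(K−S,0) = 48.4429 37.5644 24.9362 10.2770 0.0000 0.0000 0.0000 0.0000 0.0000
step 7: (k=7,j=0): S=72.8736, (K−S)⁺=43.2064, hold=41.3494 ⇒ V=43.2064 exercise | (k=7,j=1): S=84.5944, (K−S)⁺=31.4856, hold=29.6287 ⇒ V=31.4856 exercise | (k=7,j=2): S=98.2002, (K−S)⁺=17.8798, hold=16.0228 ⇒ V=17.8798 exercise | (k=7,j=3): S=113.9944, (K−S)⁺=2.0856, hold=4.1434 ⇒ V=4.1434 continue | (k=7,j=4): S=132.3289, (K−S)⁺=0.0000, hold=0.0000 ⇒ V=0.0000 continue | (k=7,j=5): S=153.6122, (K−S)⁺=0.0000, hold=0.0000 ⇒ V=0.0000 continue | (k=7,j=6): S=178.3186, (K−S)⁺=0.0000, hold=0.0000 ⇒ V=0.0000 continue | (k=7,j=7): S=206.9988, (K−S)⁺=0.0000, hold=0.0000 ⇒ V=0.0000 continue  boundary S*=98.2002
step 6: (k=6,j=0): S=78.5156, (K−S)⁺=37.5644, hold=35.7074 ⇒ V=37.5644 exercise | (k=6,j=1): S=91.1438, (K−S)⁺=24.9362, hold=23.0793 ⇒ V=24.9362 exercise | (k=6,j=2): S=105.8030, (K−S)⁺=10.2770, hold=9.6153 ⇒ V=10.2770 exercise | (k=6,j=3): S=122.8200, (K−S)⁺=0.0000, hold=1.6705 ⇒ V=1.6705 continue | (k=6,j=4): S=142.5739, (K−S)⁺=0.0000, hold=0.0000 ⇒ V=0.0000 continue | (k=6,j=5): S=165.5050, (K−S)⁺=0.0000, hold=0.0000 ⇒ V=0.0000 continue | (k=6,j=6): S=192.1243, (K−S)⁺=0.0000, hold=0.0000 ⇒ V=0.0000 continue  boundary S*=105.8030
step 5: (k=5,j=0): S=84.5944, (K−S)⁺=31.4856, hold=29.6287 ⇒ V=31.4856 exercise | (k=5,j=1): S=98.2002, (K−S)⁺=17.8798, hold=16.0228 ⇒ V=17.8798 exercise | (k=5,j=2): S=113.9944, (K−S)⁺=2.0856, hold=5.1137 ⇒ V=5.1137 continue | (k=5,j=3): S=132.3289, (K−S)⁺=0.0000, hold=0.6735 ⇒ V=0.6735 continue | (k=5,j=4): S=153.6122, (K−S)⁺=0.0000, hold=0.0000 ⇒ V=0.0000 continue | (k=5,j=5): S=178.3186, (K−S)⁺=0.0000, hold=0.0000 ⇒ V=0.0000 continue  boundary S*=98.2002
step 4: (k=4,j=0): S=91.1438, (K−S)⁺=24.9362, hold=23.0793 ⇒ V=24.9362 exercise | (k=4,j=1): S=105.8030, (K−S)⁺=10.2770, hold=10.1789 ⇒ V=10.2770 exercise | (k=4,j=2): S=122.8200, (K−S)⁺=0.0000, hold=2.4529 ⇒ V=2.4529 continue | (k=4,j=3): S=142.5739, (K−S)⁺=0.0000, hold=0.2715 ⇒ V=0.2715 continue | (k=4,j=4): S=165.5050, (K−S)⁺=0.0000, hold=0.0000 ⇒ V=0.0000 continue  boundary S*=105.8030
step 3: (k=3,j=0): S=98.2002, (K−S)⁺=17.8798, hold=16.0228 ⇒ V=17.8798 exercise | (k=3,j=1): S=113.9944, (K−S)⁺=2.0856, hold=5.5681 ⇒ V=5.5681 continue | (k=3,j=2): S=132.3289, (K−S)⁺=0.0000, hold=1.1467 ⇒ V=1.1467 continue | (k=3,j=3): S=153.6122, (K−S)⁺=0.0000, hold=0.1095 ⇒ V=0.1095 continue  boundary S*=98.2002
step 2: (k=2,j=0): S=105.8030, (K−S)⁺=10.2770, hold=10.4428 ⇒ V=10.4428 continue | (k=2,j=1): S=122.8200, (K−S)⁺=0.0000, hold=2.9109 ⇒ V=2.9109 continue | (k=2,j=2): S=142.5739, (K−S)⁺=0.0000, hold=0.5259 ⇒ V=0.5259 continue  boundary S*=-
step 1: (k=1,j=0): S=113.9944, (K−S)⁺=2.0856, hold=5.9010 ⇒ V=5.9010 continue | (k=1,j=1): S=132.3289, (K−S)⁺=0.0000, hold=1.4791 ⇒ V=1.4791 continue  boundary S*=-
step 0: (k=0,j=0): S=122.8200, (K−S)⁺=0.0000, hold=3.2382 ⇒ V=3.2382 continue  boundary S*=-

price = 3.2382
boundary = - - - 98.2002 105.8030 98.2002 105.8030 98.2002
tree:
3.2382
5.9010 1.4791
10.4428 2.9109 0.5259
17.8798 5.5681 1.1467 0.1095
24.9362 10.2770 2.4529 0.2715 0.0000
31.4856 17.8798 5.1137 0.6735 0.0000 0.0000
37.5644 24.9362 10.2770 1.6705 0.0000 0.0000 0.0000
43.2064 31.4856 17.8798 4.1434 0.0000 0.0000 0.0000 0.0000
48.4429 37.5644 24.9362 10.2770 0.0000 0.0000 0.0000 0.0000 0.0000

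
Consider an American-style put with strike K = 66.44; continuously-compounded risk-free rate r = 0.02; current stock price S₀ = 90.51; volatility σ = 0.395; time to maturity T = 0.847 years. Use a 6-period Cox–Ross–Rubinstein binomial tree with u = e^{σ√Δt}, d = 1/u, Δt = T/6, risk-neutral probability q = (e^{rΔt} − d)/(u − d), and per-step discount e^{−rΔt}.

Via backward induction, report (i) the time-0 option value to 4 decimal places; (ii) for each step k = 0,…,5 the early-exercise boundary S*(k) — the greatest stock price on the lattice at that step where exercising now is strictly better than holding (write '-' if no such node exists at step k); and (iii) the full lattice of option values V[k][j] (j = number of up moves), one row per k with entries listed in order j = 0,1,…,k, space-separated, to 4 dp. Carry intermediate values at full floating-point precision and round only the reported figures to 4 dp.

price = 2.5087
boundary = - - - - 49.9899 43.0951
tree:
2.5087
4.1753 0.6627
6.8088 1.2598 0.0000
10.7984 2.3948 0.0000 0.0000
16.4501 4.5523 0.0000 0.0000 0.0000
23.3449 8.6537 0.0000 0.0000 0.0000 0.0000
29.2886 16.4501 0.0000 0.0000 0.0000 0.0000 0.0000

params: Δt=0.14117 u=1.15999 d=0.86208 q=0.47246 e^(-rΔt)=0.99718
t_6 payoffs: 29.2886 16.4501 0.0000 0.0000 0.0000 0.0000 0.0000
t_5: node(5,0) S=43.0951 payoff=23.3449 vs cont=23.1575 → 23.3449 [stop]  node(5,1) S=57.9877 payoff=8.4523 vs cont=8.6537 → 8.6537 [wait]  node(5,2) S=78.0266 payoff=0.0000 vs cont=0.0000 → 0.0000 [wait]  node(5,3) S=104.9905 payoff=0.0000 vs cont=0.0000 → 0.0000 [wait]  node(5,4) S=141.2725 payoff=0.0000 vs cont=0.0000 → 0.0000 [wait]  node(5,5) S=190.0924 payoff=0.0000 vs cont=0.0000 → 0.0000 [wait]  ⇒ S*(5)=43.0951
t_4: node(4,0) S=49.9899 payoff=16.4501 vs cont=16.3577 → 16.4501 [stop]  node(4,1) S=67.2650 payoff=0.0000 vs cont=4.5523 → 4.5523 [wait]  node(4,2) S=90.5100 payoff=0.0000 vs cont=0.0000 → 0.0000 [wait]  node(4,3) S=121.7878 payoff=0.0000 vs cont=0.0000 → 0.0000 [wait]  node(4,4) S=163.8744 payoff=0.0000 vs cont=0.0000 → 0.0000 [wait]  ⇒ S*(4)=49.9899
t_3: node(3,0) S=57.9877 payoff=8.4523 vs cont=10.7984 → 10.7984 [wait]  node(3,1) S=78.0266 payoff=0.0000 vs cont=2.3948 → 2.3948 [wait]  node(3,2) S=104.9905 payoff=0.0000 vs cont=0.0000 → 0.0000 [wait]  node(3,3) S=141.2725 payoff=0.0000 vs cont=0.0000 → 0.0000 [wait]  ⇒ S*(3)=-
t_2: node(2,0) S=67.2650 payoff=0.0000 vs cont=6.8088 → 6.8088 [wait]  node(2,1) S=90.5100 payoff=0.0000 vs cont=1.2598 → 1.2598 [wait]  node(2,2) S=121.7878 payoff=0.0000 vs cont=0.0000 → 0.0000 [wait]  ⇒ S*(2)=-
t_1: node(1,0) S=78.0266 payoff=0.0000 vs cont=4.1753 → 4.1753 [wait]  node(1,1) S=104.9905 payoff=0.0000 vs cont=0.6627 → 0.6627 [wait]  ⇒ S*(1)=-
t_0: node(0,0) S=90.5100 payoff=0.0000 vs cont=2.5087 → 2.5087 [wait]  ⇒ S*(0)=-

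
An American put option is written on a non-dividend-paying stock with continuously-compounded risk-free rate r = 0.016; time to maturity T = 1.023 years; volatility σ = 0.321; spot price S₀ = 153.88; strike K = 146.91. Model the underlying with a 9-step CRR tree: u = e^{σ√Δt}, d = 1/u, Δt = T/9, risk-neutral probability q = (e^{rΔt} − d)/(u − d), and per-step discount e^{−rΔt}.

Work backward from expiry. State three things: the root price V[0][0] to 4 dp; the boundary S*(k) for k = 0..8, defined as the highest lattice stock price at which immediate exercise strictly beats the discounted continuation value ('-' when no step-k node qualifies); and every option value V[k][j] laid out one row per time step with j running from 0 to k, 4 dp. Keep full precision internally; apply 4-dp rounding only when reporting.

Δt=0.11367, u=1.11430, d=0.89743, q=0.48136, disc=e^(-rΔt)=0.99818
k=9 terminal: V=max(K-S,0) → 88.8102 74.7700 57.3369 35.6909 8.8139 0.0000 0.0000 0.0000 0.0000 0.0000
k=8: j=0 S=64.7404 intr=82.1696 cont=81.9027 V=82.1696[EX]; j=1 S=80.3854 intr=66.5246 cont=66.2577 V=66.5246[EX]; j=2 S=99.8111 intr=47.0989 cont=46.8320 V=47.0989[EX]; j=3 S=123.9311 intr=22.9789 cont=22.7119 V=22.9789[EX]; j=4 S=153.8800 intr=0.0000 cont=4.5629 V=4.5629[hold]; j=5 S=191.0662 intr=0.0000 cont=0.0000 V=0.0000[hold]; j=6 S=237.2388 intr=0.0000 cont=0.0000 V=0.0000[hold]; j=7 S=294.5692 intr=0.0000 cont=0.0000 V=0.0000[hold]; j=8 S=365.7541 intr=0.0000 cont=0.0000 V=0.0000[hold]  S*(8)=123.9311
k=7: j=0 S=72.1400 intr=74.7700 cont=74.5031 V=74.7700[EX]; j=1 S=89.5731 intr=57.3369 cont=57.0699 V=57.3369[EX]; j=2 S=111.2191 intr=35.6909 cont=35.4239 V=35.6909[EX]; j=3 S=138.0961 intr=8.8139 cont=14.0884 V=14.0884[hold]; j=4 S=171.4680 intr=0.0000 cont=2.3622 V=2.3622[hold]; j=5 S=212.9045 intr=0.0000 cont=0.0000 V=0.0000[hold]; j=6 S=264.3544 intr=0.0000 cont=0.0000 V=0.0000[hold]; j=7 S=328.2376 intr=0.0000 cont=0.0000 V=0.0000[hold]  S*(7)=111.2191
k=6: j=0 S=80.3854 intr=66.5246 cont=66.2577 V=66.5246[EX]; j=1 S=99.8111 intr=47.0989 cont=46.8320 V=47.0989[EX]; j=2 S=123.9311 intr=22.9789 cont=25.2463 V=25.2463[hold]; j=3 S=153.8800 intr=0.0000 cont=8.4285 V=8.4285[hold]; j=4 S=191.0662 intr=0.0000 cont=1.2229 V=1.2229[hold]; j=5 S=237.2388 intr=0.0000 cont=0.0000 V=0.0000[hold]; j=6 S=294.5692 intr=0.0000 cont=0.0000 V=0.0000[hold]  S*(6)=99.8111
k=5: j=0 S=89.5731 intr=57.3369 cont=57.0699 V=57.3369[EX]; j=1 S=111.2191 intr=35.6909 cont=36.5134 V=36.5134[hold]; j=2 S=138.0961 intr=8.8139 cont=17.1196 V=17.1196[hold]; j=3 S=171.4680 intr=0.0000 cont=4.9510 V=4.9510[hold]; j=4 S=212.9045 intr=0.0000 cont=0.6331 V=0.6331[hold]; j=5 S=264.3544 intr=0.0000 cont=0.0000 V=0.0000[hold]  S*(5)=89.5731
k=4: j=0 S=99.8111 intr=47.0989 cont=47.2272 V=47.2272[hold]; j=1 S=123.9311 intr=22.9789 cont=27.1285 V=27.1285[hold]; j=2 S=153.8800 intr=0.0000 cont=11.2416 V=11.2416[hold]; j=3 S=191.0662 intr=0.0000 cont=2.8673 V=2.8673[hold]; j=4 S=237.2388 intr=0.0000 cont=0.3277 V=0.3277[hold]  S*(4)=-
k=3: j=0 S=111.2191 intr=35.6909 cont=37.4842 V=37.4842[hold]; j=1 S=138.0961 intr=8.8139 cont=19.4457 V=19.4457[hold]; j=2 S=171.4680 intr=0.0000 cont=7.1974 V=7.1974[hold]; j=3 S=212.9045 intr=0.0000 cont=1.6418 V=1.6418[hold]  S*(3)=-
k=2: j=0 S=123.9311 intr=22.9789 cont=28.7488 V=28.7488[hold]; j=1 S=153.8800 intr=0.0000 cont=13.5252 V=13.5252[hold]; j=2 S=191.0662 intr=0.0000 cont=4.5149 V=4.5149[hold]  S*(2)=-
k=1: j=0 S=138.0961 intr=8.8139 cont=21.3818 V=21.3818[hold]; j=1 S=171.4680 intr=0.0000 cont=9.1713 V=9.1713[hold]  S*(1)=-
k=0: j=0 S=153.8800 intr=0.0000 cont=15.4759 V=15.4759[hold]  S*(0)=-

price = 15.4759
boundary = - - - - - 89.5731 99.8111 111.2191 123.9311
tree:
15.4759
21.3818 9.1713
28.7488 13.5252 4.5149
37.4842 19.4457 7.1974 1.6418
47.2272 27.1285 11.2416 2.8673 0.3277
57.3369 36.5134 17.1196 4.9510 0.6331 0.0000
66.5246 47.0989 25.2463 8.4285 1.2229 0.0000 0.0000
74.7700 57.3369 35.6909 14.0884 2.3622 0.0000 0.0000 0.0000
82.1696 66.5246 47.0989 22.9789 4.5629 0.0000 0.0000 0.0000 0.0000
88.8102 74.7700 57.3369 35.6909 8.8139 0.0000 0.0000 0.0000 0.0000 0.0000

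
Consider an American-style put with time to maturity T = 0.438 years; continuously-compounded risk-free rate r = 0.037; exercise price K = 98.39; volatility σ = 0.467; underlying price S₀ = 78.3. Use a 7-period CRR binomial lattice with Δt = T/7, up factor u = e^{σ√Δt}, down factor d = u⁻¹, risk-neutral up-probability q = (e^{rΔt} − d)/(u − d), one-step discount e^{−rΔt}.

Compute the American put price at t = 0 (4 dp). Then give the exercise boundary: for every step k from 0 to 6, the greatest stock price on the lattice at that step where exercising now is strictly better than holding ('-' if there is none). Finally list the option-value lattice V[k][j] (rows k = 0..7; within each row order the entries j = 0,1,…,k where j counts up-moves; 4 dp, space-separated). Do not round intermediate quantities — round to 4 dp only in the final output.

Δt=0.06257  u=1.12391  d=0.88975  q=0.48073  discount=0.99769
step 7 (expiry): payoffs max(K−S,0) = 63.8254 54.7286 43.2378 28.7227 10.3876 0.0000 0.0000 0.0000
step 6: (k=6,j=0): S=38.8476, (K−S)⁺=59.5424, hold=59.3148 ⇒ V=59.5424 exercise | (k=6,j=1): S=49.0716, (K−S)⁺=49.3184, hold=49.0909 ⇒ V=49.3184 exercise | (k=6,j=2): S=61.9864, (K−S)⁺=36.4036, hold=36.1761 ⇒ V=36.4036 exercise | (k=6,j=3): S=78.3000, (K−S)⁺=20.0900, hold=19.8625 ⇒ V=20.0900 exercise | (k=6,j=4): S=98.9071, (K−S)⁺=0.0000, hold=5.3815 ⇒ V=5.3815 continue | (k=6,j=5): S=124.9376, (K−S)⁺=0.0000, hold=0.0000 ⇒ V=0.0000 continue | (k=6,j=6): S=157.8188, (K−S)⁺=0.0000, hold=0.0000 ⇒ V=0.0000 continue  boundary S*=78.3000
step 5: (k=5,j=0): S=43.6614, (K−S)⁺=54.7286, hold=54.5011 ⇒ V=54.7286 exercise | (k=5,j=1): S=55.1522, (K−S)⁺=43.2378, hold=43.0102 ⇒ V=43.2378 exercise | (k=5,j=2): S=69.6673, (K−S)⁺=28.7227, hold=28.4952 ⇒ V=28.7227 exercise | (k=5,j=3): S=88.0024, (K−S)⁺=10.3876, hold=12.9891 ⇒ V=12.9891 continue | (k=5,j=4): S=111.1630, (K−S)⁺=0.0000, hold=2.7880 ⇒ V=2.7880 continue | (k=5,j=5): S=140.4190, (K−S)⁺=0.0000, hold=0.0000 ⇒ V=0.0000 continue  boundary S*=69.6673
step 4: (k=4,j=0): S=49.0716, (K−S)⁺=49.3184, hold=49.0909 ⇒ V=49.3184 exercise | (k=4,j=1): S=61.9864, (K−S)⁺=36.4036, hold=36.1761 ⇒ V=36.4036 exercise | (k=4,j=2): S=78.3000, (K−S)⁺=20.0900, hold=21.1102 ⇒ V=21.1102 continue | (k=4,j=3): S=98.9071, (K−S)⁺=0.0000, hold=8.0665 ⇒ V=8.0665 continue | (k=4,j=4): S=124.9376, (K−S)⁺=0.0000, hold=1.4444 ⇒ V=1.4444 continue  boundary S*=61.9864
step 3: (k=3,j=0): S=55.1522, (K−S)⁺=43.2378, hold=43.0102 ⇒ V=43.2378 exercise | (k=3,j=1): S=69.6673, (K−S)⁺=28.7227, hold=28.9845 ⇒ V=28.9845 continue | (k=3,j=2): S=88.0024, (K−S)⁺=10.3876, hold=14.8054 ⇒ V=14.8054 continue | (k=3,j=3): S=111.1630, (K−S)⁺=0.0000, hold=4.8718 ⇒ V=4.8718 continue  boundary S*=55.1522
step 2: (k=2,j=0): S=61.9864, (K−S)⁺=36.4036, hold=36.3017 ⇒ V=36.4036 exercise | (k=2,j=1): S=78.3000, (K−S)⁺=20.0900, hold=22.1170 ⇒ V=22.1170 continue | (k=2,j=2): S=98.9071, (K−S)⁺=0.0000, hold=10.0068 ⇒ V=10.0068 continue  boundary S*=61.9864
step 1: (k=1,j=0): S=69.6673, (K−S)⁺=28.7227, hold=29.4674 ⇒ V=29.4674 continue | (k=1,j=1): S=88.0024, (K−S)⁺=10.3876, hold=16.2576 ⇒ V=16.2576 continue  boundary S*=-
step 0: (k=0,j=0): S=78.3000, (K−S)⁺=20.0900, hold=23.0636 ⇒ V=23.0636 continue  boundary S*=-

price = 23.0636
boundary = - - 61.9864 55.1522 61.9864 69.6673 78.3000
tree:
23.0636
29.4674 16.2576
36.4036 22.1170 10.0068
43.2378 28.9845 14.8054 4.8718
49.3184 36.4036 21.1102 8.0665 1.4444
54.7286 43.2378 28.7227 12.9891 2.7880 0.0000
59.5424 49.3184 36.4036 20.0900 5.3815 0.0000 0.0000
63.8254 54.7286 43.2378 28.7227 10.3876 0.0000 0.0000 0.0000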